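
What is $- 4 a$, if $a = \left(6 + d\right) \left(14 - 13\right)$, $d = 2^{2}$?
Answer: $-40$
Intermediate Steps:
$d = 4$
$a = 10$ ($a = \left(6 + 4\right) \left(14 - 13\right) = 10 \cdot 1 = 10$)
$- 4 a = \left(-4\right) 10 = -40$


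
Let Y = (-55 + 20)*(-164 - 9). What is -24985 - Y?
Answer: -31040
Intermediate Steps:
Y = 6055 (Y = -35*(-173) = 6055)
-24985 - Y = -24985 - 1*6055 = -24985 - 6055 = -31040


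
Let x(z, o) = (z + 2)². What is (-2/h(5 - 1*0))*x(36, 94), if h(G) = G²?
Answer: -2888/25 ≈ -115.52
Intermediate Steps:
x(z, o) = (2 + z)²
(-2/h(5 - 1*0))*x(36, 94) = (-2/(5 - 1*0)²)*(2 + 36)² = -2/(5 + 0)²*38² = -2/(5²)*1444 = -2/25*1444 = -2888/25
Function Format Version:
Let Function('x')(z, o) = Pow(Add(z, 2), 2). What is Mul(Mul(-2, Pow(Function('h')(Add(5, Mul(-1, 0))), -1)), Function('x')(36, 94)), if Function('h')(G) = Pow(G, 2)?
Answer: Rational(-2888, 25) ≈ -115.52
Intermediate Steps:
Function('x')(z, o) = Pow(Add(2, z), 2)
Mul(Mul(-2, Pow(Function('h')(Add(5, Mul(-1, 0))), -1)), Function('x')(36, 94)) = Mul(Mul(-2, Pow(Pow(Add(5, Mul(-1, 0)), 2), -1)), Pow(Add(2, 36), 2)) = Mul(Mul(-2, Pow(Pow(Add(5, 0), 2), -1)), Pow(38, 2)) = Mul(Mul(-2, Pow(Pow(5, 2), -1)), 1444) = Mul(Mul(-2, Pow(25, -1)), 1444) = Mul(Mul(-2, Rational(1, 25)), 1444) = Mul(Rational(-2, 25), 1444) = Rational(-2888, 25)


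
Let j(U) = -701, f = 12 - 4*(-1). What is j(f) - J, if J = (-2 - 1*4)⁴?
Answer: -1997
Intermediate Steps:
f = 16 (f = 12 + 4 = 16)
J = 1296 (J = (-2 - 4)⁴ = (-6)⁴ = 1296)
j(f) - J = -701 - 1*1296 = -701 - 1296 = -1997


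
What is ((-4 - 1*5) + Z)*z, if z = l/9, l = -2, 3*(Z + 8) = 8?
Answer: 86/27 ≈ 3.1852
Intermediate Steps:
Z = -16/3 (Z = -8 + (⅓)*8 = -8 + 8/3 = -16/3 ≈ -5.3333)
z = -2/9 ≈ -0.22222
((-4 - 1*5) + Z)*z = ((-4 - 1*5) - 16/3)*(-2/9) = ((-4 - 5) - 16/3)*(-2/9) = (-9 - 16/3)*(-2/9) = -43/3*(-2/9) = 86/27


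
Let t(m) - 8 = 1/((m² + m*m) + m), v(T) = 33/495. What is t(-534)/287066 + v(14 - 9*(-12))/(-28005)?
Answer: 9569576369/375459571901700 ≈ 2.5488e-5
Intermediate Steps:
v(T) = 1/15 (v(T) = 33*(1/495) = 1/15)
t(m) = 8 + 1/(m + 2*m²) (t(m) = 8 + 1/((m² + m*m) + m) = 8 + 1/((m² + m²) + m) = 8 + 1/(2*m² + m) = 8 + 1/(m + 2*m²))
t(-534)/287066 + v(14 - 9*(-12))/(-28005) = ((1 + 8*(-534) + 16*(-534)²)/((-534)*(1 + 2*(-534))))/287066 + (1/15)/(-28005) = -(1 - 4272 + 16*285156)/(534*(1 - 1068))*(1/287066) + (1/15)*(-1/28005) = -1/534*(1 - 4272 + 4562496)/(-1067)*(1/287066) - 1/420075 = -1/534*(-1/1067)*4558225*(1/287066) - 1/420075 = (4558225/569778)*(1/287066) - 1/420075 = 74725/2681375268 - 1/420075 = 9569576369/375459571901700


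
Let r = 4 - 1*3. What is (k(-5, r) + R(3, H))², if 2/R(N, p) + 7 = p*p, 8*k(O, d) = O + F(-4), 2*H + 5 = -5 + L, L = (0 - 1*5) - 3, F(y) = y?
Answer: 105625/87616 ≈ 1.2055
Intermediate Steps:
L = -8 (L = (0 - 5) - 3 = -5 - 3 = -8)
r = 1 (r = 4 - 3 = 1)
H = -9 (H = -5/2 + (-5 - 8)/2 = -5/2 + (½)*(-13) = -5/2 - 13/2 = -9)
k(O, d) = -½ + O/8 (k(O, d) = (O - 4)/8 = (-4 + O)/8 = -½ + O/8)
R(N, p) = 2/(-7 + p²) (R(N, p) = 2/(-7 + p*p) = 2/(-7 + p²))
(k(-5, r) + R(3, H))² = ((-½ + (⅛)*(-5)) + 2/(-7 + (-9)²))² = ((-½ - 5/8) + 2/(-7 + 81))² = (-9/8 + 2/74)² = (-9/8 + 2*(1/74))² = (-9/8 + 1/37)² = (-325/296)² = 105625/87616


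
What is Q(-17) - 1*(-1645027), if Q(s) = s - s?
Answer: 1645027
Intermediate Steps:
Q(s) = 0
Q(-17) - 1*(-1645027) = 0 - 1*(-1645027) = 0 + 1645027 = 1645027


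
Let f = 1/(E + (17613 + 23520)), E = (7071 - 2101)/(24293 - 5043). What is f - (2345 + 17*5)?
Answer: -27487299505/11311646 ≈ -2430.0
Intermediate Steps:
E = 71/275 (E = 4970/19250 = 4970*(1/19250) = 71/275 ≈ 0.25818)
f = 275/11311646 (f = 1/(71/275 + (17613 + 23520)) = 1/(71/275 + 41133) = 1/(11311646/275) = 275/11311646 ≈ 2.4311e-5)
f - (2345 + 17*5) = 275/11311646 - (2345 + 17*5) = 275/11311646 - (2345 + 85) = 275/11311646 - 1*2430 = 275/11311646 - 2430 = -27487299505/11311646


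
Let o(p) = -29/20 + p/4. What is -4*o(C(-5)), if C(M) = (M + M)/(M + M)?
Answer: 24/5 ≈ 4.8000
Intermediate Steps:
C(M) = 1 (C(M) = (2*M)/((2*M)) = (2*M)*(1/(2*M)) = 1)
o(p) = -29/20 + p/4 (o(p) = -29*1/20 + p*(¼) = -29/20 + p/4)
-4*o(C(-5)) = -4*(-29/20 + (¼)*1) = -4*(-29/20 + ¼) = -4*(-6/5) = 24/5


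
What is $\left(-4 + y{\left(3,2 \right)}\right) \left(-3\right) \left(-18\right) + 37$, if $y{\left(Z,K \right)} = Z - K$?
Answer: $-125$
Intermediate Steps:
$\left(-4 + y{\left(3,2 \right)}\right) \left(-3\right) \left(-18\right) + 37 = \left(-4 + \left(3 - 2\right)\right) \left(-3\right) \left(-18\right) + 37 = \left(-4 + 1\right) \left(-3\right) \left(-18\right) + 37 = \left(-3\right) \left(-3\right) \left(-18\right) + 37 = 9 \left(-18\right) + 37 = -162 + 37 = -125$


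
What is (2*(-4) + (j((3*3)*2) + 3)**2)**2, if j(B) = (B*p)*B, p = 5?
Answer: 6938593442641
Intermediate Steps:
j(B) = 5*B**2 (j(B) = (B*5)*B = (5*B)*B = 5*B**2)
(2*(-4) + (j((3*3)*2) + 3)**2)**2 = (2*(-4) + (5*((3*3)*2)**2 + 3)**2)**2 = (-8 + (5*(9*2)**2 + 3)**2)**2 = (-8 + (5*18**2 + 3)**2)**2 = (-8 + (5*324 + 3)**2)**2 = (-8 + (1620 + 3)**2)**2 = (-8 + 1623**2)**2 = (-8 + 2634129)**2 = 2634121**2 = 6938593442641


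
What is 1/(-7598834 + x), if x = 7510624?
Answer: -1/88210 ≈ -1.1337e-5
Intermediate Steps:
1/(-7598834 + x) = 1/(-7598834 + 7510624) = 1/(-88210) = -1/88210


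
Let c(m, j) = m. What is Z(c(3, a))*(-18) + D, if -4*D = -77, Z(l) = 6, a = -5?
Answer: -355/4 ≈ -88.750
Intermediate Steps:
D = 77/4 (D = -¼*(-77) = 77/4 ≈ 19.250)
Z(c(3, a))*(-18) + D = 6*(-18) + 77/4 = -108 + 77/4 = -355/4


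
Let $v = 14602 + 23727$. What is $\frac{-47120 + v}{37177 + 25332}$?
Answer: $- \frac{8791}{62509} \approx -0.14064$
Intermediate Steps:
$v = 38329$
$\frac{-47120 + v}{37177 + 25332} = \frac{-47120 + 38329}{37177 + 25332} = - \frac{8791}{62509}$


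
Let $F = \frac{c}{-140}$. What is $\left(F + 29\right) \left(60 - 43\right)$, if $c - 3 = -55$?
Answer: $\frac{17476}{35} \approx 499.31$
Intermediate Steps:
$c = -52$ ($c = 3 - 55 = -52$)
$F = \frac{13}{35}$ ($F = - \frac{52}{-140} = \left(-52\right) \left(- \frac{1}{140}\right) = \frac{13}{35} \approx 0.37143$)
$\left(F + 29\right) \left(60 - 43\right) = \left(\frac{13}{35} + 29\right) \left(60 - 43\right) = \frac{1028 \left(60 - 43\right)}{35} = \frac{1028}{35} \cdot 17 = \frac{17476}{35}$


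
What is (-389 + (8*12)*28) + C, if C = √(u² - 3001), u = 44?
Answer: 2299 + I*√1065 ≈ 2299.0 + 32.634*I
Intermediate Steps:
C = I*√1065 (C = √(44² - 3001) = √(1936 - 3001) = √(-1065) = I*√1065 ≈ 32.634*I)
(-389 + (8*12)*28) + C = (-389 + (8*12)*28) + I*√1065 = (-389 + 96*28) + I*√1065 = (-389 + 2688) + I*√1065 = 2299 + I*√1065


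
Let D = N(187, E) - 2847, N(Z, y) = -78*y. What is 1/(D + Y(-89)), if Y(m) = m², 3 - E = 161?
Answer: 1/17398 ≈ 5.7478e-5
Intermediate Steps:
E = -158 (E = 3 - 1*161 = 3 - 161 = -158)
D = 9477 (D = -78*(-158) - 2847 = 12324 - 2847 = 9477)
1/(D + Y(-89)) = 1/(9477 + (-89)²) = 1/(9477 + 7921) = 1/17398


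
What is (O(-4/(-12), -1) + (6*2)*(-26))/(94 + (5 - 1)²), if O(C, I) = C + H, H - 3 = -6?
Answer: -472/165 ≈ -2.8606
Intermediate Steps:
H = -3 (H = 3 - 6 = -3)
O(C, I) = -3 + C (O(C, I) = C - 3 = -3 + C)
(O(-4/(-12), -1) + (6*2)*(-26))/(94 + (5 - 1)²) = ((-3 - 4/(-12)) + (6*2)*(-26))/(94 + (5 - 1)²) = ((-3 - 4*(-1/12)) + 12*(-26))/(94 + 4²) = ((-3 + ⅓) - 312)/(94 + 16) = (-8/3 - 312)/110 = (1/110)*(-944/3) = -472/165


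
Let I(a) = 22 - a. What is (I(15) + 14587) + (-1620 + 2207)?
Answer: 15181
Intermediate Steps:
(I(15) + 14587) + (-1620 + 2207) = ((22 - 1*15) + 14587) + (-1620 + 2207) = ((22 - 15) + 14587) + 587 = (7 + 14587) + 587 = 14594 + 587 = 15181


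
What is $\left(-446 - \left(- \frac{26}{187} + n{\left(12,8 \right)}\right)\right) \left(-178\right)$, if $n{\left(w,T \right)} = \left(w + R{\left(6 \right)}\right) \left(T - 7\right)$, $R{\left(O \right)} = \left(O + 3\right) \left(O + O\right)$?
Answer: $\frac{18835248}{187} \approx 1.0072 \cdot 10^{5}$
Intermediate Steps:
$R{\left(O \right)} = 2 O \left(3 + O\right)$ ($R{\left(O \right)} = \left(3 + O\right) 2 O = 2 O \left(3 + O\right)$)
$n{\left(w,T \right)} = \left(-7 + T\right) \left(108 + w\right)$ ($n{\left(w,T \right)} = \left(w + 2 \cdot 6 \left(3 + 6\right)\right) \left(T - 7\right) = \left(w + 2 \cdot 6 \cdot 9\right) \left(-7 + T\right) = \left(w + 108\right) \left(-7 + T\right) = \left(108 + w\right) \left(-7 + T\right) = \left(-7 + T\right) \left(108 + w\right)$)
$\left(-446 - \left(- \frac{26}{187} + n{\left(12,8 \right)}\right)\right) \left(-178\right) = \left(-446 - \left(-756 + 12 + 864 - \frac{26}{187}\right)\right) \left(-178\right) = \left(-446 - \left(120 - \frac{26}{187}\right)\right) \left(-178\right) = \left(-446 - \frac{22414}{187}\right) \left(-178\right) = \left(- \frac{105816}{187}\right) \left(-178\right) = \frac{18835248}{187}$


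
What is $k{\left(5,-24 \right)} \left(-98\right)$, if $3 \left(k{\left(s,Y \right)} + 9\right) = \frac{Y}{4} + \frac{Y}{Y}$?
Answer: $\frac{3136}{3} \approx 1045.3$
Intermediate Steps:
$k{\left(s,Y \right)} = - \frac{26}{3} + \frac{Y}{12}$ ($k{\left(s,Y \right)} = -9 + \frac{\frac{Y}{4} + \frac{Y}{Y}}{3} = -9 + \frac{Y \frac{1}{4} + 1}{3} = -9 + \frac{\frac{Y}{4} + 1}{3} = -9 + \frac{1 + \frac{Y}{4}}{3} = -9 + \left(\frac{1}{3} + \frac{Y}{12}\right) = - \frac{26}{3} + \frac{Y}{12}$)
$k{\left(5,-24 \right)} \left(-98\right) = \left(- \frac{26}{3} + \frac{1}{12} \left(-24\right)\right) \left(-98\right) = \left(- \frac{26}{3} - 2\right) \left(-98\right) = \left(- \frac{32}{3}\right) \left(-98\right) = \frac{3136}{3}$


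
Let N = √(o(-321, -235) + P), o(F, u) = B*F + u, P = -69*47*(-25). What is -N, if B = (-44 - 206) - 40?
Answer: -√173930 ≈ -417.05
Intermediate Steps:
B = -290 (B = -250 - 40 = -290)
P = 81075 (P = -3243*(-25) = 81075)
o(F, u) = u - 290*F (o(F, u) = -290*F + u = u - 290*F)
N = √173930 (N = √((-235 - 290*(-321)) + 81075) = √((-235 + 93090) + 81075) = √(92855 + 81075) = √173930 ≈ 417.05)
-N = -√173930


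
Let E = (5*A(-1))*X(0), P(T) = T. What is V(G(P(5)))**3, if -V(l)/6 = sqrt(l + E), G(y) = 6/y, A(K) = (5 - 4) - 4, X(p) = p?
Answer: -1296*sqrt(30)/25 ≈ -283.94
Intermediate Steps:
A(K) = -3 (A(K) = 1 - 4 = -3)
E = 0 (E = (5*(-3))*0 = -15*0 = 0)
V(l) = -6*sqrt(l) (V(l) = -6*sqrt(l + 0) = -6*sqrt(l))
V(G(P(5)))**3 = (-6*sqrt(30)/5)**3 = -1296*sqrt(30)/25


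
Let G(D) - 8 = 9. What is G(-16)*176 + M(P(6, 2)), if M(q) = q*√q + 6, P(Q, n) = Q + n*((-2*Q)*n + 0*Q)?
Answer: 2998 - 42*I*√42 ≈ 2998.0 - 272.19*I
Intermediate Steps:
G(D) = 17 (G(D) = 8 + 9 = 17)
P(Q, n) = Q - 2*Q*n² (P(Q, n) = Q + n*(-2*Q*n + 0) = Q + n*(-2*Q*n) = Q - 2*Q*n²)
M(q) = 6 + q^(3/2) (M(q) = q^(3/2) + 6 = 6 + q^(3/2))
G(-16)*176 + M(P(6, 2)) = 17*176 + (6 + (6*(1 - 2*2²))^(3/2)) = 2992 + (6 + (6*(1 - 2*4))^(3/2)) = 2992 + (6 + (6*(1 - 8))^(3/2)) = 2992 + (6 + (6*(-7))^(3/2)) = 2992 + (6 + (-42)^(3/2)) = 2992 + (6 - 42*I*√42) = 2998 - 42*I*√42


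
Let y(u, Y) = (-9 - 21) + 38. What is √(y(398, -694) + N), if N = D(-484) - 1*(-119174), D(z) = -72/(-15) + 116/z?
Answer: √360539345/55 ≈ 345.23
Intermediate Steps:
y(u, Y) = 8 (y(u, Y) = -30 + 38 = 8)
D(z) = 24/5 + 116/z (D(z) = -72*(-1/15) + 116/z = 24/5 + 116/z)
N = 72103029/605 (N = (24/5 + 116/(-484)) - 1*(-119174) = (24/5 + 116*(-1/484)) + 119174 = (24/5 - 29/121) + 119174 = 2759/605 + 119174 = 72103029/605 ≈ 1.1918e+5)
√(y(398, -694) + N) = √(8 + 72103029/605) = √(72107869/605) = √360539345/55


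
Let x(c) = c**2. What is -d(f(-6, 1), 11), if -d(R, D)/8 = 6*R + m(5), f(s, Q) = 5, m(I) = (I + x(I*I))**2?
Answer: 3175440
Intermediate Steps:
m(I) = (I + I**4)**2 (m(I) = (I + (I*I)**2)**2 = (I + (I**2)**2)**2 = (I + I**4)**2)
d(R, D) = -3175200 - 48*R (d(R, D) = -8*(6*R + 5**2*(1 + 5**3)**2) = -8*(6*R + 25*(1 + 125)**2) = -8*(6*R + 25*126**2) = -8*(6*R + 25*15876) = -8*(6*R + 396900) = -8*(396900 + 6*R) = -3175200 - 48*R)
-d(f(-6, 1), 11) = -(-3175200 - 48*5) = -(-3175200 - 240) = -1*(-3175440) = 3175440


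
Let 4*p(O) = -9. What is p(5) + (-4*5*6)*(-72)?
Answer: 34551/4 ≈ 8637.8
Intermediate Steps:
p(O) = -9/4 (p(O) = (¼)*(-9) = -9/4)
p(5) + (-4*5*6)*(-72) = -9/4 + (-4*5*6)*(-72) = -9/4 - 20*6*(-72) = -9/4 - 120*(-72) = -9/4 + 8640 = 34551/4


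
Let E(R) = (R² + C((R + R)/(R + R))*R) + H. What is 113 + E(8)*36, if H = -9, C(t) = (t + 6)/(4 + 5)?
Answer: 2317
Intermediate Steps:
C(t) = ⅔ + t/9 (C(t) = (6 + t)/9 = (6 + t)*(⅑) = ⅔ + t/9)
E(R) = -9 + R² + 7*R/9 (E(R) = (R² + (⅔ + ((R + R)/(R + R))/9)*R) - 9 = (R² + (⅔ + ((2*R)/((2*R)))/9)*R) - 9 = (R² + (⅔ + ((2*R)*(1/(2*R)))/9)*R) - 9 = (R² + (⅔ + (⅑)*1)*R) - 9 = (R² + (⅔ + ⅑)*R) - 9 = (R² + 7*R/9) - 9 = -9 + R² + 7*R/9)
113 + E(8)*36 = 113 + (-9 + 8² + (7/9)*8)*36 = 113 + (-9 + 64 + 56/9)*36 = 113 + (551/9)*36 = 113 + 2204 = 2317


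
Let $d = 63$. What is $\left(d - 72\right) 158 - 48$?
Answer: $-1470$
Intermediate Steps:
$\left(d - 72\right) 158 - 48 = \left(63 - 72\right) 158 - 48 = \left(-9\right) 158 - 48 = -1422 - 48 = -1470$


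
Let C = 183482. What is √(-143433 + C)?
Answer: √40049 ≈ 200.12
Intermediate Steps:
√(-143433 + C) = √(-143433 + 183482) = √40049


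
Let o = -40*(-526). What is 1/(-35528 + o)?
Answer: -1/14488 ≈ -6.9023e-5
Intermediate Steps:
o = 21040
1/(-35528 + o) = 1/(-35528 + 21040) = 1/(-14488) = -1/14488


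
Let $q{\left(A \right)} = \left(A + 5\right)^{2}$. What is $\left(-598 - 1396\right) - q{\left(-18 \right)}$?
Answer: $-2163$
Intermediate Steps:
$q{\left(A \right)} = \left(5 + A\right)^{2}$
$\left(-598 - 1396\right) - q{\left(-18 \right)} = \left(-598 - 1396\right) - \left(5 - 18\right)^{2} = \left(-598 - 1396\right) - \left(-13\right)^{2} = -1994 - 169 = -2163$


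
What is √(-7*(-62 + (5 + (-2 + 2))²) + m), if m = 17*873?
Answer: 10*√151 ≈ 122.88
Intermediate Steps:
m = 14841
√(-7*(-62 + (5 + (-2 + 2))²) + m) = √(-7*(-62 + (5 + (-2 + 2))²) + 14841) = √(-7*(-62 + (5 + 0)²) + 14841) = √(-7*(-62 + 5²) + 14841) = √(-7*(-62 + 25) + 14841) = √(-7*(-37) + 14841) = √(259 + 14841) = √15100 = 10*√151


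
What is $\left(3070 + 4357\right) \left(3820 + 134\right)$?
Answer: $29366358$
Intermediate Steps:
$\left(3070 + 4357\right) \left(3820 + 134\right) = 7427 \cdot 3954 = 29366358$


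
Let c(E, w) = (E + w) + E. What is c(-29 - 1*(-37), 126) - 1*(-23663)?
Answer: 23805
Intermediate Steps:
c(E, w) = w + 2*E
c(-29 - 1*(-37), 126) - 1*(-23663) = (126 + 2*(-29 - 1*(-37))) - 1*(-23663) = (126 + 2*(-29 + 37)) + 23663 = (126 + 2*8) + 23663 = (126 + 16) + 23663 = 142 + 23663 = 23805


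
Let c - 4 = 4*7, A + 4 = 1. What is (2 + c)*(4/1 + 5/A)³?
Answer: 11662/27 ≈ 431.93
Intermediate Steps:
A = -3 (A = -4 + 1 = -3)
c = 32 (c = 4 + 4*7 = 4 + 28 = 32)
(2 + c)*(4/1 + 5/A)³ = (2 + 32)*(4/1 + 5/(-3))³ = 34*(4*1 + 5*(-⅓))³ = 34*(4 - 5/3)³ = 34*(7/3)³ = 34*(343/27) = 11662/27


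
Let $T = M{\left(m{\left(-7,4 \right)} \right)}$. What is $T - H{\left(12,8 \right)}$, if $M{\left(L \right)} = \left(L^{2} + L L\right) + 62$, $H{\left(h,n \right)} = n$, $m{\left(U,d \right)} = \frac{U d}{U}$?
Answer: $86$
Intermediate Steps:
$m{\left(U,d \right)} = d$
$M{\left(L \right)} = 62 + 2 L^{2}$ ($M{\left(L \right)} = \left(L^{2} + L^{2}\right) + 62 = 2 L^{2} + 62 = 62 + 2 L^{2}$)
$T = 94$ ($T = 62 + 2 \cdot 4^{2} = 62 + 2 \cdot 16 = 62 + 32 = 94$)
$T - H{\left(12,8 \right)} = 94 - 8 = 86$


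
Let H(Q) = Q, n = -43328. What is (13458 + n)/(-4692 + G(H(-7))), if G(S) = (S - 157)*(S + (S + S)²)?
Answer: 14935/17844 ≈ 0.83698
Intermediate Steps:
G(S) = (-157 + S)*(S + 4*S²) (G(S) = (-157 + S)*(S + (2*S)²) = (-157 + S)*(S + 4*S²))
(13458 + n)/(-4692 + G(H(-7))) = (13458 - 43328)/(-4692 - 7*(-157 - 627*(-7) + 4*(-7)²)) = -29870/(-4692 - 7*(-157 + 4389 + 4*49)) = -29870/(-4692 - 7*(-157 + 4389 + 196)) = -29870/(-4692 - 7*4428) = -29870/(-4692 - 30996) = -29870/(-35688) = -29870*(-1/35688) = 14935/17844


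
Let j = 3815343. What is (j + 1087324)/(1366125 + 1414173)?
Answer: 4902667/2780298 ≈ 1.7634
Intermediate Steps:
(j + 1087324)/(1366125 + 1414173) = (3815343 + 1087324)/(1366125 + 1414173) = 4902667/2780298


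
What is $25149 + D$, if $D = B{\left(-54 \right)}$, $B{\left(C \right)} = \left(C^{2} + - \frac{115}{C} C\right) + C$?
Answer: $27896$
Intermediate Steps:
$B{\left(C \right)} = -115 + C + C^{2}$ ($B{\left(C \right)} = \left(C^{2} - 115\right) + C = \left(-115 + C^{2}\right) + C = -115 + C + C^{2}$)
$D = 2747$ ($D = -115 - 54 + \left(-54\right)^{2} = -115 - 54 + 2916 = 2747$)
$25149 + D = 25149 + 2747 = 27896$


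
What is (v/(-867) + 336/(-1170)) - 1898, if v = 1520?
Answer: -35692258/18785 ≈ -1900.0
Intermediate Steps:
(v/(-867) + 336/(-1170)) - 1898 = (1520/(-867) + 336/(-1170)) - 1898 = (1520*(-1/867) + 336*(-1/1170)) - 1898 = (-1520/867 - 56/195) - 1898 = -38328/18785 - 1898 = -35692258/18785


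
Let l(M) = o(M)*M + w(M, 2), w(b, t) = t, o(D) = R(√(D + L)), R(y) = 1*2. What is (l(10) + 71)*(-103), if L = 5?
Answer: -9579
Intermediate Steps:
R(y) = 2
o(D) = 2
l(M) = 2 + 2*M (l(M) = 2*M + 2 = 2 + 2*M)
(l(10) + 71)*(-103) = ((2 + 2*10) + 71)*(-103) = ((2 + 20) + 71)*(-103) = (22 + 71)*(-103) = 93*(-103) = -9579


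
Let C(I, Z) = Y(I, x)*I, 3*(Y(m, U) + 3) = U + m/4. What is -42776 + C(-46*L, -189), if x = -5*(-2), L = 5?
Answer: -115333/3 ≈ -38444.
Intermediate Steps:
x = 10
Y(m, U) = -3 + U/3 + m/12 (Y(m, U) = -3 + (U + m/4)/3 = -3 + (U/3 + m/12) = -3 + U/3 + m/12)
C(I, Z) = I*(1/3 + I/12) (C(I, Z) = (-3 + (1/3)*10 + I/12)*I = (-3 + 10/3 + I/12)*I = (1/3 + I/12)*I = I*(1/3 + I/12))
-42776 + C(-46*L, -189) = -42776 + (-46*5)*(4 - 46*5)/12 = -42776 + (1/12)*(-230)*(4 - 230) = -42776 + (1/12)*(-230)*(-226) = -42776 + 12995/3 = -115333/3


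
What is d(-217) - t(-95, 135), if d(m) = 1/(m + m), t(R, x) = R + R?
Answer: 82459/434 ≈ 190.00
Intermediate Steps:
t(R, x) = 2*R
d(m) = 1/(2*m)
d(-217) - t(-95, 135) = (½)/(-217) - 2*(-95) = (½)*(-1/217) - 1*(-190) = -1/434 + 190 = 82459/434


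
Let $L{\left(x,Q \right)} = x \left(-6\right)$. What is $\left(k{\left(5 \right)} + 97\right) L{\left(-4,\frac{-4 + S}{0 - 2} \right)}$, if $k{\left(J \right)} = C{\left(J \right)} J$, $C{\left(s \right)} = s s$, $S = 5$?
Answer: $5328$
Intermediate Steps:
$L{\left(x,Q \right)} = - 6 x$
$C{\left(s \right)} = s^{2}$
$k{\left(J \right)} = J^{3}$ ($k{\left(J \right)} = J^{2} J = J^{3}$)
$\left(k{\left(5 \right)} + 97\right) L{\left(-4,\frac{-4 + S}{0 - 2} \right)} = \left(5^{3} + 97\right) \left(\left(-6\right) \left(-4\right)\right) = \left(125 + 97\right) 24 = 222 \cdot 24 = 5328$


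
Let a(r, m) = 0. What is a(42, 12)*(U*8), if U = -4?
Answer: 0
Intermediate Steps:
a(42, 12)*(U*8) = 0*(-4*8) = 0*(-32) = 0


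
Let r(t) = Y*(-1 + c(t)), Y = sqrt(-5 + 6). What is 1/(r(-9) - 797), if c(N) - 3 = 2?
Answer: -1/793 ≈ -0.0012610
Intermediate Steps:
Y = 1 (Y = sqrt(1) = 1)
c(N) = 5 (c(N) = 3 + 2 = 5)
r(t) = 4 (r(t) = 1*(-1 + 5) = 1*4 = 4)
1/(r(-9) - 797) = 1/(4 - 797) = 1/(-793) = -1/793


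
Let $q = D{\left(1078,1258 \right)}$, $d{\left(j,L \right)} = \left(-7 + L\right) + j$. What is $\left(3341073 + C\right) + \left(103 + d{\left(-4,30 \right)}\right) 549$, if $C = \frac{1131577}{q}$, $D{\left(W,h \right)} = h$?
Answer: $\frac{4288459735}{1258} \approx 3.409 \cdot 10^{6}$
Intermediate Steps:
$d{\left(j,L \right)} = -7 + L + j$
$q = 1258$
$C = \frac{1131577}{1258} \approx 899.5$
$\left(3341073 + C\right) + \left(103 + d{\left(-4,30 \right)}\right) 549 = \left(3341073 + \frac{1131577}{1258}\right) + \left(103 - -19\right) 549 = \frac{4204201411}{1258} + \left(103 + 19\right) 549 = \frac{4204201411}{1258} + 122 \cdot 549 = \frac{4204201411}{1258} + 66978 = \frac{4288459735}{1258}$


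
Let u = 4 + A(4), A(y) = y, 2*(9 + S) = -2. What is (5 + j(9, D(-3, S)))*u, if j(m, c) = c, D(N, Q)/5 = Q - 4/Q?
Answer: -344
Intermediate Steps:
S = -10 (S = -9 + (½)*(-2) = -9 - 1 = -10)
D(N, Q) = -20/Q + 5*Q (D(N, Q) = 5*(Q - 4/Q) = -20/Q + 5*Q)
u = 8 (u = 4 + 4 = 8)
(5 + j(9, D(-3, S)))*u = (5 + (-20/(-10) + 5*(-10)))*8 = (5 + (-20*(-⅒) - 50))*8 = (5 + (2 - 50))*8 = (5 - 48)*8 = -43*8 = -344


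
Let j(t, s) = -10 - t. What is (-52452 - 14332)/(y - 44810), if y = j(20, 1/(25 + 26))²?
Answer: 33392/21955 ≈ 1.5209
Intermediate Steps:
y = 900 (y = (-10 - 1*20)² = (-10 - 20)² = (-30)² = 900)
(-52452 - 14332)/(y - 44810) = (-52452 - 14332)/(900 - 44810) = -66784/(-43910) = -66784*(-1/43910) = 33392/21955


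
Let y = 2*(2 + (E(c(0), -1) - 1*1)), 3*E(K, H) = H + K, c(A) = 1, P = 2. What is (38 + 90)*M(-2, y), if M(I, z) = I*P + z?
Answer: -256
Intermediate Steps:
E(K, H) = H/3 + K/3 (E(K, H) = (H + K)/3 = H/3 + K/3)
y = 2 (y = 2*(2 + (((1/3)*(-1) + (1/3)*1) - 1*1)) = 2*(2 + ((-1/3 + 1/3) - 1)) = 2*(2 + (0 - 1)) = 2*(2 - 1) = 2*1 = 2)
M(I, z) = z + 2*I (M(I, z) = I*2 + z = 2*I + z = z + 2*I)
(38 + 90)*M(-2, y) = (38 + 90)*(2 + 2*(-2)) = 128*(2 - 4) = 128*(-2) = -256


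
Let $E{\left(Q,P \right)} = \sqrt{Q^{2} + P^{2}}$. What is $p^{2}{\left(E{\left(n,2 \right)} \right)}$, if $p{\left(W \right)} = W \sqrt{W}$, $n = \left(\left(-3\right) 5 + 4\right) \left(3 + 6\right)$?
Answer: $9805 \sqrt{9805} \approx 9.7089 \cdot 10^{5}$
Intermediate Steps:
$n = -99$ ($n = \left(-15 + 4\right) 9 = \left(-11\right) 9 = -99$)
$E{\left(Q,P \right)} = \sqrt{P^{2} + Q^{2}}$
$p{\left(W \right)} = W^{\frac{3}{2}}$
$p^{2}{\left(E{\left(n,2 \right)} \right)} = \left(\left(\sqrt{2^{2} + \left(-99\right)^{2}}\right)^{\frac{3}{2}}\right)^{2} = \left(\left(\sqrt{4 + 9801}\right)^{\frac{3}{2}}\right)^{2} = \left(\left(\sqrt{9805}\right)^{\frac{3}{2}}\right)^{2} = \left(9805^{\frac{3}{4}}\right)^{2} = 9805 \sqrt{9805}$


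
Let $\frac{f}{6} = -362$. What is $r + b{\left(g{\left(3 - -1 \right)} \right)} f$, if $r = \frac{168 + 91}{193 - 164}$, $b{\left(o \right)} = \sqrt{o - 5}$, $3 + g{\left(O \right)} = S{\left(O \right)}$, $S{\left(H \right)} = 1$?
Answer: $\frac{259}{29} - 2172 i \sqrt{7} \approx 8.931 - 5746.6 i$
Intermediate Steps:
$g{\left(O \right)} = -2$ ($g{\left(O \right)} = -3 + 1 = -2$)
$f = -2172$ ($f = 6 \left(-362\right) = -2172$)
$b{\left(o \right)} = \sqrt{-5 + o}$
$r = \frac{259}{29} \approx 8.931$
$r + b{\left(g{\left(3 - -1 \right)} \right)} f = \frac{259}{29} + \sqrt{-5 - 2} \left(-2172\right) = \frac{259}{29} + \sqrt{-7} \left(-2172\right) = \frac{259}{29} + i \sqrt{7} \left(-2172\right) = \frac{259}{29} - 2172 i \sqrt{7}$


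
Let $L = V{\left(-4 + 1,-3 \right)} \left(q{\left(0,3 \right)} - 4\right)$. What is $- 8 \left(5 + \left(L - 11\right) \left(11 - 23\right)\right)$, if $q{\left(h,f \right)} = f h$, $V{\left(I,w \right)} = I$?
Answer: $56$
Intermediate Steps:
$L = 12$ ($L = \left(-4 + 1\right) \left(3 \cdot 0 - 4\right) = - 3 \left(0 - 4\right) = \left(-3\right) \left(-4\right) = 12$)
$- 8 \left(5 + \left(L - 11\right) \left(11 - 23\right)\right) = - 8 \left(5 + \left(12 - 11\right) \left(11 - 23\right)\right) = - 8 \left(5 + 1 \left(-12\right)\right) = - 8 \left(5 - 12\right) = \left(-8\right) \left(-7\right) = 56$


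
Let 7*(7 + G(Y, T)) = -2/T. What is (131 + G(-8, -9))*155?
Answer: 1211170/63 ≈ 19225.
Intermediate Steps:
G(Y, T) = -7 - 2/(7*T) (G(Y, T) = -7 + (-2/T)/7 = -7 - 2/(7*T))
(131 + G(-8, -9))*155 = (131 + (-7 - 2/7/(-9)))*155 = (131 + (-7 - 2/7*(-⅑)))*155 = (131 + (-7 + 2/63))*155 = (131 - 439/63)*155 = (7814/63)*155 = 1211170/63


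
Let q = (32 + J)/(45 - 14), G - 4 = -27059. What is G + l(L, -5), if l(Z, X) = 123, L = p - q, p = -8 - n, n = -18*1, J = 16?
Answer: -26932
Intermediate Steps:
G = -27055 (G = 4 - 27059 = -27055)
n = -18
p = 10 (p = -8 - 1*(-18) = -8 + 18 = 10)
q = 48/31 (q = (32 + 16)/(45 - 14) = 48/31 ≈ 1.5484)
L = 262/31 (L = 10 - 1*48/31 = 10 - 48/31 = 262/31 ≈ 8.4516)
G + l(L, -5) = -27055 + 123 = -26932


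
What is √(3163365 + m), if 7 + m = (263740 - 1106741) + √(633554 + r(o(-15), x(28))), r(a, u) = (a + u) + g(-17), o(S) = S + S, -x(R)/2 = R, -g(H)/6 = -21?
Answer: √(2320357 + √633594) ≈ 1523.5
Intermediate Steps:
g(H) = 126 (g(H) = -6*(-21) = 126)
x(R) = -2*R
o(S) = 2*S
r(a, u) = 126 + a + u (r(a, u) = (a + u) + 126 = 126 + a + u)
m = -843008 + √633594 (m = -7 + ((263740 - 1106741) + √(633554 + (126 + 2*(-15) - 2*28))) = -7 + (-843001 + √(633554 + (126 - 30 - 56))) = -7 + (-843001 + √(633554 + 40)) = -7 + (-843001 + √633594) = -843008 + √633594 ≈ -8.4221e+5)
√(3163365 + m) = √(3163365 + (-843008 + √633594)) = √(2320357 + √633594)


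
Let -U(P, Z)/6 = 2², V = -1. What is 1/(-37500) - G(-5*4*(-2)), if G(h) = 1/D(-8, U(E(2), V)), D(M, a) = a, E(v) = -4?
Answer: 1041/25000 ≈ 0.041640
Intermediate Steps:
U(P, Z) = -24 (U(P, Z) = -6*2² = -6*4 = -24)
G(h) = -1/24 (G(h) = 1/(-24) = -1/24)
1/(-37500) - G(-5*4*(-2)) = 1/(-37500) - 1*(-1/24) = -1/37500 + 1/24 = 1041/25000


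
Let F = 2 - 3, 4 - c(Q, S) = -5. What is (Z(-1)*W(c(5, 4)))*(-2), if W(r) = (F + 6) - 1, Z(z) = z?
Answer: 8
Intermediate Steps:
c(Q, S) = 9 (c(Q, S) = 4 - 1*(-5) = 4 + 5 = 9)
F = -1
W(r) = 4 (W(r) = (-1 + 6) - 1 = 5 - 1 = 4)
(Z(-1)*W(c(5, 4)))*(-2) = -1*4*(-2) = -4*(-2) = 8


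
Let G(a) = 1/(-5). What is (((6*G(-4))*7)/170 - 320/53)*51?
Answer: -411339/1325 ≈ -310.44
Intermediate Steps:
G(a) = -⅕
(((6*G(-4))*7)/170 - 320/53)*51 = (((6*(-⅕))*7)/170 - 320/53)*51 = (-6/5*7*(1/170) - 320*1/53)*51 = (-42/5*1/170 - 320/53)*51 = (-21/425 - 320/53)*51 = -137113/22525*51 = -411339/1325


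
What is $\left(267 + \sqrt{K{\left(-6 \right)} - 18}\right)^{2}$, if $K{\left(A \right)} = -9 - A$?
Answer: $\left(267 + i \sqrt{21}\right)^{2} \approx 71268.0 + 2447.1 i$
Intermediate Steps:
$\left(267 + \sqrt{K{\left(-6 \right)} - 18}\right)^{2} = \left(267 + \sqrt{\left(-9 - -6\right) - 18}\right)^{2} = \left(267 + \sqrt{\left(-9 + 6\right) - 18}\right)^{2} = \left(267 + \sqrt{-3 - 18}\right)^{2} = \left(267 + \sqrt{-21}\right)^{2} = \left(267 + i \sqrt{21}\right)^{2}$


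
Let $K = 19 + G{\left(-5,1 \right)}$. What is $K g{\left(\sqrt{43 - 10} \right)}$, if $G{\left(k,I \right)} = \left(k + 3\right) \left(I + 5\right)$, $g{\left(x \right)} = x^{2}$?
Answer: $231$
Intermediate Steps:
$G{\left(k,I \right)} = \left(3 + k\right) \left(5 + I\right)$
$K = 7$ ($K = 19 + \left(15 + 3 \cdot 1 + 5 \left(-5\right) + 1 \left(-5\right)\right) = 19 + \left(15 + 3 - 25 - 5\right) = 19 - 12 = 7$)
$K g{\left(\sqrt{43 - 10} \right)} = 7 \left(\sqrt{43 - 10}\right)^{2} = 7 \left(\sqrt{33}\right)^{2} = 7 \cdot 33 = 231$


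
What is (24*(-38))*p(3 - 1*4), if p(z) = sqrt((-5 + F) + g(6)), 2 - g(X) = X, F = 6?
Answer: -912*I*sqrt(3) ≈ -1579.6*I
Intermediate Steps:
g(X) = 2 - X
p(z) = I*sqrt(3) (p(z) = sqrt((-5 + 6) + (2 - 1*6)) = sqrt(1 + (2 - 6)) = sqrt(1 - 4) = sqrt(-3) = I*sqrt(3))
(24*(-38))*p(3 - 1*4) = (24*(-38))*(I*sqrt(3)) = -912*I*sqrt(3)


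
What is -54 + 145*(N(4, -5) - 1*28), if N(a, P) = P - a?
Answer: -5419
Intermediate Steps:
-54 + 145*(N(4, -5) - 1*28) = -54 + 145*((-5 - 1*4) - 1*28) = -54 + 145*((-5 - 4) - 28) = -54 + 145*(-9 - 28) = -54 + 145*(-37) = -54 - 5365 = -5419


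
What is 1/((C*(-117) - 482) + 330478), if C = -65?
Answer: 1/337601 ≈ 2.9621e-6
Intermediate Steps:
1/((C*(-117) - 482) + 330478) = 1/((-65*(-117) - 482) + 330478) = 1/((7605 - 482) + 330478) = 1/(7123 + 330478) = 1/337601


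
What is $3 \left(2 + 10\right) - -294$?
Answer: $330$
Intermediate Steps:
$3 \left(2 + 10\right) - -294 = 3 \cdot 12 + 294 = 36 + 294 = 330$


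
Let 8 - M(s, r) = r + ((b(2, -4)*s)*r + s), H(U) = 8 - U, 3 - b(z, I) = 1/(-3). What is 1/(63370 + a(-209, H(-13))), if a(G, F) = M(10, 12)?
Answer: 1/62956 ≈ 1.5884e-5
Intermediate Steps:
b(z, I) = 10/3 (b(z, I) = 3 - 1/(-3) = 3 - 1*(-⅓) = 3 + ⅓ = 10/3)
M(s, r) = 8 - r - s - 10*r*s/3 (M(s, r) = 8 - (r + ((10*s/3)*r + s)) = 8 - (r + (10*r*s/3 + s)) = 8 - (r + (s + 10*r*s/3)) = 8 - (r + s + 10*r*s/3) = 8 + (-r - s - 10*r*s/3) = 8 - r - s - 10*r*s/3)
a(G, F) = -414 (a(G, F) = 8 - 1*12 - 1*10 - 10/3*12*10 = 8 - 12 - 10 - 400 = -414)
1/(63370 + a(-209, H(-13))) = 1/(63370 - 414) = 1/62956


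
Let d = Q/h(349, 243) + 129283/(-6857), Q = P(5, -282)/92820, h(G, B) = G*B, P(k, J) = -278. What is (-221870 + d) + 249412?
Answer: 742806148256062447/26988417409590 ≈ 27523.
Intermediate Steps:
h(G, B) = B*G
Q = -139/46410 (Q = -278/92820 = -278*1/92820 = -139/46410 ≈ -0.0029950)
d = -508844038865333/26988417409590 (d = -139/(46410*(243*349)) + 129283/(-6857) = -139/46410/84807 + 129283*(-1/6857) = -139/46410*1/84807 - 129283/6857 = -139/3935892870 - 129283/6857 = -508844038865333/26988417409590 ≈ -18.854)
(-221870 + d) + 249412 = (-221870 - 508844038865333/26988417409590) + 249412 = -5988429014704598633/26988417409590 + 249412 = 742806148256062447/26988417409590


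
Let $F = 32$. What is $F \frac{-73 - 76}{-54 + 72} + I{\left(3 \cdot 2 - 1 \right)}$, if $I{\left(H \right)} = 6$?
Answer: $- \frac{2330}{9} \approx -258.89$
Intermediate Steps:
$F \frac{-73 - 76}{-54 + 72} + I{\left(3 \cdot 2 - 1 \right)} = 32 \frac{-73 - 76}{-54 + 72} + 6 = 32 \left(- \frac{149}{18}\right) + 6 = - \frac{2384}{9} + 6 = - \frac{2330}{9}$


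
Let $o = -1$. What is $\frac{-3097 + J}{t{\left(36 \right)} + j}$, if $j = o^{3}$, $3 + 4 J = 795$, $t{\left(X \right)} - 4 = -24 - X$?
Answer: $\frac{2899}{57} \approx 50.86$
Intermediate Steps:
$t{\left(X \right)} = -20 - X$ ($t{\left(X \right)} = 4 - \left(24 + X\right) = -20 - X$)
$J = 198$ ($J = - \frac{3}{4} + \frac{1}{4} \cdot 795 = - \frac{3}{4} + \frac{795}{4} = 198$)
$j = -1$ ($j = \left(-1\right)^{3} = -1$)
$\frac{-3097 + J}{t{\left(36 \right)} + j} = \frac{-3097 + 198}{\left(-20 - 36\right) - 1} = - \frac{2899}{\left(-20 - 36\right) - 1} = - \frac{2899}{-56 - 1} = - \frac{2899}{-57} = \left(-2899\right) \left(- \frac{1}{57}\right) = \frac{2899}{57}$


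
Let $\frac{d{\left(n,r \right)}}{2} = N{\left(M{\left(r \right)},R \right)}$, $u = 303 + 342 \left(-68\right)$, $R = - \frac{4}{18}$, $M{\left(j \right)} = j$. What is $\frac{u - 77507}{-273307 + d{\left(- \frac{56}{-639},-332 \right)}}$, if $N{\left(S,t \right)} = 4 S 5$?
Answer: $\frac{100460}{286587} \approx 0.35054$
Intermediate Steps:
$R = - \frac{2}{9}$ ($R = \left(-4\right) \frac{1}{18} = - \frac{2}{9} \approx -0.22222$)
$u = -22953$ ($u = 303 - 23256 = -22953$)
$N{\left(S,t \right)} = 20 S$
$d{\left(n,r \right)} = 40 r$ ($d{\left(n,r \right)} = 2 \cdot 20 r = 40 r$)
$\frac{u - 77507}{-273307 + d{\left(- \frac{56}{-639},-332 \right)}} = \frac{-22953 - 77507}{-273307 + 40 \left(-332\right)} = - \frac{100460}{-273307 - 13280} = - \frac{100460}{-286587} = \left(-100460\right) \left(- \frac{1}{286587}\right) = \frac{100460}{286587}$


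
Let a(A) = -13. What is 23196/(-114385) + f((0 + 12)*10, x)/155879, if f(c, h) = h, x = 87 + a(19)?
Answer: -3607304794/17830219415 ≈ -0.20231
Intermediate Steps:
x = 74 (x = 87 - 13 = 74)
23196/(-114385) + f((0 + 12)*10, x)/155879 = 23196/(-114385) + 74/155879 = 23196*(-1/114385) + 74*(1/155879) = -23196/114385 + 74/155879 = -3607304794/17830219415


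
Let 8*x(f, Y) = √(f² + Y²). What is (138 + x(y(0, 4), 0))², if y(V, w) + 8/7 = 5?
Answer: 60140025/3136 ≈ 19177.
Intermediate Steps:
y(V, w) = 27/7 (y(V, w) = -8/7 + 5 = 27/7)
x(f, Y) = √(Y² + f²)/8 (x(f, Y) = √(f² + Y²)/8 = √(Y² + f²)/8)
(138 + x(y(0, 4), 0))² = (138 + √(0² + (27/7)²)/8)² = (138 + √(0 + 729/49)/8)² = (138 + √(729/49)/8)² = (138 + (⅛)*(27/7))² = (138 + 27/56)² = (7755/56)² = 60140025/3136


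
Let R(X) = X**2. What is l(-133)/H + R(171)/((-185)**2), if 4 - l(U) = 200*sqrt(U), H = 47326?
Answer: 691998233/809866175 - 100*I*sqrt(133)/23663 ≈ 0.85446 - 0.048737*I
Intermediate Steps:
l(U) = 4 - 200*sqrt(U)
l(-133)/H + R(171)/((-185)**2) = (4 - 200*I*sqrt(133))/47326 + 171**2/((-185)**2) = (4 - 200*I*sqrt(133))*(1/47326) + 29241/34225 = (4 - 200*I*sqrt(133))*(1/47326) + 29241*(1/34225) = (2/23663 - 100*I*sqrt(133)/23663) + 29241/34225 = 691998233/809866175 - 100*I*sqrt(133)/23663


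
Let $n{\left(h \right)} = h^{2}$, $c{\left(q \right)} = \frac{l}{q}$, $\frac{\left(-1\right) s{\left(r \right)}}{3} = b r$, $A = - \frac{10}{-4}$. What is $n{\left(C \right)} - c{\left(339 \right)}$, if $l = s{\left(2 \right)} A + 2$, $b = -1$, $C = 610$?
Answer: $\frac{126141883}{339} \approx 3.721 \cdot 10^{5}$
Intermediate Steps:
$A = \frac{5}{2}$ ($A = \left(-10\right) \left(- \frac{1}{4}\right) = \frac{5}{2} \approx 2.5$)
$s{\left(r \right)} = 3 r$ ($s{\left(r \right)} = - 3 \left(- r\right) = 3 r$)
$l = 17$ ($l = 3 \cdot 2 \cdot \frac{5}{2} + 2 = 6 \cdot \frac{5}{2} + 2 = 15 + 2 = 17$)
$c{\left(q \right)} = \frac{17}{q}$
$n{\left(C \right)} - c{\left(339 \right)} = 610^{2} - \frac{17}{339} = 372100 - 17 \cdot \frac{1}{339} = 372100 - \frac{17}{339} = \frac{126141883}{339}$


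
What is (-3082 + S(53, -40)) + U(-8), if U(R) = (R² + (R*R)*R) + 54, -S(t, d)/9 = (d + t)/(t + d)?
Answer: -3485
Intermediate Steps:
S(t, d) = -9 (S(t, d) = -9*(d + t)/(t + d) = -9*(d + t)/(d + t) = -9*1 = -9)
U(R) = 54 + R² + R³ (U(R) = (R² + R²*R) + 54 = (R² + R³) + 54 = 54 + R² + R³)
(-3082 + S(53, -40)) + U(-8) = (-3082 - 9) + (54 + (-8)² + (-8)³) = -3091 + (54 + 64 - 512) = -3091 - 394 = -3485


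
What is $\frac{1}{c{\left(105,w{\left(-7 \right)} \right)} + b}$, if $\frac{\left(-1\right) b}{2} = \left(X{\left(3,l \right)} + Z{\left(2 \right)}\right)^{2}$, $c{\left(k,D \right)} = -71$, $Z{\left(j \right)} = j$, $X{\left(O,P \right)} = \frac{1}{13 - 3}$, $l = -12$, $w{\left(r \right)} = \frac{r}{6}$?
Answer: $- \frac{50}{3991} \approx -0.012528$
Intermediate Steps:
$w{\left(r \right)} = \frac{r}{6}$ ($w{\left(r \right)} = r \frac{1}{6} = \frac{r}{6}$)
$X{\left(O,P \right)} = \frac{1}{10}$
$b = - \frac{441}{50}$ ($b = - 2 \left(\frac{1}{10} + 2\right)^{2} = - 2 \left(\frac{21}{10}\right)^{2} = \left(-2\right) \frac{441}{100} = - \frac{441}{50} \approx -8.82$)
$\frac{1}{c{\left(105,w{\left(-7 \right)} \right)} + b} = \frac{1}{-71 - \frac{441}{50}} = \frac{1}{- \frac{3991}{50}} = - \frac{50}{3991}$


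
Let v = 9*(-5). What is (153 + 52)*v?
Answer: -9225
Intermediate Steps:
v = -45
(153 + 52)*v = (153 + 52)*(-45) = 205*(-45) = -9225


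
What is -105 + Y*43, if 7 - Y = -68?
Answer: 3120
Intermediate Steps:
Y = 75 (Y = 7 - 1*(-68) = 7 + 68 = 75)
-105 + Y*43 = -105 + 75*43 = -105 + 3225 = 3120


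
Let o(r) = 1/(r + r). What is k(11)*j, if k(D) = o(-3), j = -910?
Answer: 455/3 ≈ 151.67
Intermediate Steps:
o(r) = 1/(2*r)
k(D) = -⅙ (k(D) = (½)/(-3) = (½)*(-⅓) = -⅙)
k(11)*j = -⅙*(-910) = 455/3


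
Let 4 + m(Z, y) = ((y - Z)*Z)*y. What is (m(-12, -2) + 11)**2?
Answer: 61009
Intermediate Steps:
m(Z, y) = -4 + Z*y*(y - Z) (m(Z, y) = -4 + ((y - Z)*Z)*y = -4 + (Z*(y - Z))*y = -4 + Z*y*(y - Z))
(m(-12, -2) + 11)**2 = ((-4 - 12*(-2)**2 - 1*(-2)*(-12)**2) + 11)**2 = ((-4 - 12*4 - 1*(-2)*144) + 11)**2 = ((-4 - 48 + 288) + 11)**2 = (236 + 11)**2 = 247**2 = 61009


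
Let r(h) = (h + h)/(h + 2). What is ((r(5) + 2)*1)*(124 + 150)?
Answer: 6576/7 ≈ 939.43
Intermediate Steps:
r(h) = 2*h/(2 + h) (r(h) = (2*h)/(2 + h) = 2*h/(2 + h))
((r(5) + 2)*1)*(124 + 150) = ((2*5/(2 + 5) + 2)*1)*(124 + 150) = ((2*5/7 + 2)*1)*274 = ((2*5*(⅐) + 2)*1)*274 = ((10/7 + 2)*1)*274 = ((24/7)*1)*274 = (24/7)*274 = 6576/7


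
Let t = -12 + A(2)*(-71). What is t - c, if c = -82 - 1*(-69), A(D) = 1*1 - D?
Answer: 72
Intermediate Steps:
A(D) = 1 - D
t = 59 (t = -12 + (1 - 1*2)*(-71) = -12 + (1 - 2)*(-71) = -12 - 1*(-71) = -12 + 71 = 59)
c = -13 (c = -82 + 69 = -13)
t - c = 59 - 1*(-13) = 59 + 13 = 72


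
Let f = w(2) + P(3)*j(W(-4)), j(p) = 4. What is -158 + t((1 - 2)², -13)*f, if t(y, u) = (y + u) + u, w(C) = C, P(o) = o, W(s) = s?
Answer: -508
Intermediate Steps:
f = 14 (f = 2 + 3*4 = 2 + 12 = 14)
t(y, u) = y + 2*u (t(y, u) = (u + y) + u = y + 2*u)
-158 + t((1 - 2)², -13)*f = -158 + ((1 - 2)² + 2*(-13))*14 = -158 + ((-1)² - 26)*14 = -158 + (1 - 26)*14 = -158 - 25*14 = -158 - 350 = -508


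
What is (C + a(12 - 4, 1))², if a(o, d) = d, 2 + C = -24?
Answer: 625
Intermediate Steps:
C = -26 (C = -2 - 24 = -26)
(C + a(12 - 4, 1))² = (-26 + 1)² = (-25)² = 625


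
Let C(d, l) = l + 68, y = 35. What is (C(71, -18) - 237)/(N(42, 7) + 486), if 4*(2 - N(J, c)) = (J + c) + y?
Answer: -187/467 ≈ -0.40043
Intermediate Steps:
C(d, l) = 68 + l
N(J, c) = -27/4 - J/4 - c/4 (N(J, c) = 2 - ((J + c) + 35)/4 = 2 - (35 + J + c)/4 = 2 + (-35/4 - J/4 - c/4) = -27/4 - J/4 - c/4)
(C(71, -18) - 237)/(N(42, 7) + 486) = ((68 - 18) - 237)/((-27/4 - 1/4*42 - 1/4*7) + 486) = (50 - 237)/((-27/4 - 21/2 - 7/4) + 486) = -187/(-19 + 486) = -187/467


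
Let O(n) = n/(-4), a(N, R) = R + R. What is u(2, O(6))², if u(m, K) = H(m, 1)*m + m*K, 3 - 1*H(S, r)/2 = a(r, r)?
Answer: 1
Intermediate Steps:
a(N, R) = 2*R
H(S, r) = 6 - 4*r
O(n) = -n/4 (O(n) = n*(-¼) = -n/4)
u(m, K) = 2*m + K*m (u(m, K) = (6 - 4*1)*m + m*K = (6 - 4)*m + K*m = 2*m + K*m)
u(2, O(6))² = (2*(2 - ¼*6))² = (2*(2 - 3/2))² = (2*(½))² = 1² = 1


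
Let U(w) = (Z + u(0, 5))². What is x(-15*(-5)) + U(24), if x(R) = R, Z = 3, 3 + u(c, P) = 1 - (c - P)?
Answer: 111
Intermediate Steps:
u(c, P) = -2 + P - c (u(c, P) = -3 + (1 - (c - P)) = -3 + (1 + (P - c)) = -3 + (1 + P - c) = -2 + P - c)
U(w) = 36 (U(w) = (3 + (-2 + 5 - 1*0))² = (3 + (-2 + 5 + 0))² = (3 + 3)² = 6² = 36)
x(-15*(-5)) + U(24) = -15*(-5) + 36 = 75 + 36 = 111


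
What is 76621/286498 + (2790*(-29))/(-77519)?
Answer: 29120136479/22209038462 ≈ 1.3112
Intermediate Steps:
76621/286498 + (2790*(-29))/(-77519) = 76621*(1/286498) - 80910*(-1/77519) = 76621/286498 + 80910/77519 = 29120136479/22209038462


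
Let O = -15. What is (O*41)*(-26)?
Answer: 15990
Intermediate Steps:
(O*41)*(-26) = -15*41*(-26) = -615*(-26) = 15990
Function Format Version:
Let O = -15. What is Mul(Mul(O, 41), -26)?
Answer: 15990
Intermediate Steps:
Mul(Mul(O, 41), -26) = Mul(Mul(-15, 41), -26) = Mul(-615, -26) = 15990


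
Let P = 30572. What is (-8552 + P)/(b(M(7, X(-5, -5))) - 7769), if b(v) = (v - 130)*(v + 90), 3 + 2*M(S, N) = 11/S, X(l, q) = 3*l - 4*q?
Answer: -269745/238139 ≈ -1.1327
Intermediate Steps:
X(l, q) = -4*q + 3*l
M(S, N) = -3/2 + 11/(2*S) (M(S, N) = -3/2 + (11/S)/2 = -3/2 + 11/(2*S))
b(v) = (-130 + v)*(90 + v)
(-8552 + P)/(b(M(7, X(-5, -5))) - 7769) = (-8552 + 30572)/((-11700 + ((½)*(11 - 3*7)/7)² - 20*(11 - 3*7)/7) - 7769) = 22020/((-11700 + ((½)*(⅐)*(11 - 21))² - 20*(11 - 21)/7) - 7769) = 22020/((-11700 + ((½)*(⅐)*(-10))² - 20*(-10)/7) - 7769) = 22020/((-11700 + (-5/7)² - 40*(-5/7)) - 7769) = 22020/((-11700 + 25/49 + 200/7) - 7769) = 22020/(-571875/49 - 7769) = 22020/(-952556/49) = 22020*(-49/952556) = -269745/238139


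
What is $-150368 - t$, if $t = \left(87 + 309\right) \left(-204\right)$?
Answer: $-69584$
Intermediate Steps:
$t = -80784$ ($t = 396 \left(-204\right) = -80784$)
$-150368 - t = -150368 - -80784 = -150368 + 80784 = -69584$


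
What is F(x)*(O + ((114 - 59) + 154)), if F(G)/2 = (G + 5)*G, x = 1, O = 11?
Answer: 2640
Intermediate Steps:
F(G) = 2*G*(5 + G) (F(G) = 2*((G + 5)*G) = 2*((5 + G)*G) = 2*(G*(5 + G)) = 2*G*(5 + G))
F(x)*(O + ((114 - 59) + 154)) = (2*1*(5 + 1))*(11 + ((114 - 59) + 154)) = (2*1*6)*(11 + (55 + 154)) = 12*(11 + 209) = 12*220 = 2640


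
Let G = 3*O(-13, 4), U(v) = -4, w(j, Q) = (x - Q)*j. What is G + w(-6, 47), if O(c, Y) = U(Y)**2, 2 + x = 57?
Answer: 0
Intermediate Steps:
x = 55 (x = -2 + 57 = 55)
w(j, Q) = j*(55 - Q) (w(j, Q) = (55 - Q)*j = j*(55 - Q))
O(c, Y) = 16 (O(c, Y) = (-4)**2 = 16)
G = 48 (G = 3*16 = 48)
G + w(-6, 47) = 48 - 6*(55 - 1*47) = 48 - 6*(55 - 47) = 48 - 6*8 = 48 - 48 = 0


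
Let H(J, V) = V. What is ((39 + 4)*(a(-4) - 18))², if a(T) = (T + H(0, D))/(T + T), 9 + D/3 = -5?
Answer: 4439449/16 ≈ 2.7747e+5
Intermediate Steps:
D = -42 (D = -27 + 3*(-5) = -27 - 15 = -42)
a(T) = (-42 + T)/(2*T) (a(T) = (T - 42)/(T + T) = (-42 + T)/((2*T)) = (-42 + T)*(1/(2*T)) = (-42 + T)/(2*T))
((39 + 4)*(a(-4) - 18))² = ((39 + 4)*((½)*(-42 - 4)/(-4) - 18))² = (43*((½)*(-¼)*(-46) - 18))² = (43*(23/4 - 18))² = (43*(-49/4))² = (-2107/4)² = 4439449/16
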